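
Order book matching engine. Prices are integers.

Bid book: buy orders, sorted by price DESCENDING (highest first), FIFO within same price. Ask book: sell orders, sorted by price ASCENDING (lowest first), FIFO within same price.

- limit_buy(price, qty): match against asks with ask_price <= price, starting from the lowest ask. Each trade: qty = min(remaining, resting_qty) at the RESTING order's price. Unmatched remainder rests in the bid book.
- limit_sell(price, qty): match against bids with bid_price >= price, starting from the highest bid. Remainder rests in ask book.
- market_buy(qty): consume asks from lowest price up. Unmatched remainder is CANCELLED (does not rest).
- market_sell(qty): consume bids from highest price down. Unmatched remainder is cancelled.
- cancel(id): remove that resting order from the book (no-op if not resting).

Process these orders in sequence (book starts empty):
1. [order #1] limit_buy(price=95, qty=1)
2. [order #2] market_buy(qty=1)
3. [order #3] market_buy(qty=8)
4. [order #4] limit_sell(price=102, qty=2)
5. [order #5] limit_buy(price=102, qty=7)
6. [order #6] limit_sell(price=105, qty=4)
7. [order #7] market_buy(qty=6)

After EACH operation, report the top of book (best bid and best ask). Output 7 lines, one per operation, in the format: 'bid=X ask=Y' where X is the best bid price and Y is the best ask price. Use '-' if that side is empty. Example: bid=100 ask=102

After op 1 [order #1] limit_buy(price=95, qty=1): fills=none; bids=[#1:1@95] asks=[-]
After op 2 [order #2] market_buy(qty=1): fills=none; bids=[#1:1@95] asks=[-]
After op 3 [order #3] market_buy(qty=8): fills=none; bids=[#1:1@95] asks=[-]
After op 4 [order #4] limit_sell(price=102, qty=2): fills=none; bids=[#1:1@95] asks=[#4:2@102]
After op 5 [order #5] limit_buy(price=102, qty=7): fills=#5x#4:2@102; bids=[#5:5@102 #1:1@95] asks=[-]
After op 6 [order #6] limit_sell(price=105, qty=4): fills=none; bids=[#5:5@102 #1:1@95] asks=[#6:4@105]
After op 7 [order #7] market_buy(qty=6): fills=#7x#6:4@105; bids=[#5:5@102 #1:1@95] asks=[-]

Answer: bid=95 ask=-
bid=95 ask=-
bid=95 ask=-
bid=95 ask=102
bid=102 ask=-
bid=102 ask=105
bid=102 ask=-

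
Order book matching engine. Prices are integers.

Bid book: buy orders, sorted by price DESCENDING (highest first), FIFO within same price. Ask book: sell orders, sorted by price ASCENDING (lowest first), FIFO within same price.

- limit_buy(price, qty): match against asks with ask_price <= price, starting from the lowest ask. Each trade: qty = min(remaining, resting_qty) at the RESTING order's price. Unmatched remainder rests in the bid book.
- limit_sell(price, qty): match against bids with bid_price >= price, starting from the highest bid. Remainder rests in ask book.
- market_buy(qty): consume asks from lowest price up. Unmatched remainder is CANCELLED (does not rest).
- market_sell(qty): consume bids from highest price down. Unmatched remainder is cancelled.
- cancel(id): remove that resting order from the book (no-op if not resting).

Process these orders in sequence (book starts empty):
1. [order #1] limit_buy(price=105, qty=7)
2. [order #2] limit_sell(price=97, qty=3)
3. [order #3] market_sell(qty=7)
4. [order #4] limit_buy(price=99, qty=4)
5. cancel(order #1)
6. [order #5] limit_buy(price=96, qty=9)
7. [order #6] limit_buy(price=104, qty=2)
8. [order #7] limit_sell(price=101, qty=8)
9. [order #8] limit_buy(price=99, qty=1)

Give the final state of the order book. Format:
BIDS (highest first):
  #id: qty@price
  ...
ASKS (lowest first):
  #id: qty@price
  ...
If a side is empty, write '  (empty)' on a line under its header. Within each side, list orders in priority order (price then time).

After op 1 [order #1] limit_buy(price=105, qty=7): fills=none; bids=[#1:7@105] asks=[-]
After op 2 [order #2] limit_sell(price=97, qty=3): fills=#1x#2:3@105; bids=[#1:4@105] asks=[-]
After op 3 [order #3] market_sell(qty=7): fills=#1x#3:4@105; bids=[-] asks=[-]
After op 4 [order #4] limit_buy(price=99, qty=4): fills=none; bids=[#4:4@99] asks=[-]
After op 5 cancel(order #1): fills=none; bids=[#4:4@99] asks=[-]
After op 6 [order #5] limit_buy(price=96, qty=9): fills=none; bids=[#4:4@99 #5:9@96] asks=[-]
After op 7 [order #6] limit_buy(price=104, qty=2): fills=none; bids=[#6:2@104 #4:4@99 #5:9@96] asks=[-]
After op 8 [order #7] limit_sell(price=101, qty=8): fills=#6x#7:2@104; bids=[#4:4@99 #5:9@96] asks=[#7:6@101]
After op 9 [order #8] limit_buy(price=99, qty=1): fills=none; bids=[#4:4@99 #8:1@99 #5:9@96] asks=[#7:6@101]

Answer: BIDS (highest first):
  #4: 4@99
  #8: 1@99
  #5: 9@96
ASKS (lowest first):
  #7: 6@101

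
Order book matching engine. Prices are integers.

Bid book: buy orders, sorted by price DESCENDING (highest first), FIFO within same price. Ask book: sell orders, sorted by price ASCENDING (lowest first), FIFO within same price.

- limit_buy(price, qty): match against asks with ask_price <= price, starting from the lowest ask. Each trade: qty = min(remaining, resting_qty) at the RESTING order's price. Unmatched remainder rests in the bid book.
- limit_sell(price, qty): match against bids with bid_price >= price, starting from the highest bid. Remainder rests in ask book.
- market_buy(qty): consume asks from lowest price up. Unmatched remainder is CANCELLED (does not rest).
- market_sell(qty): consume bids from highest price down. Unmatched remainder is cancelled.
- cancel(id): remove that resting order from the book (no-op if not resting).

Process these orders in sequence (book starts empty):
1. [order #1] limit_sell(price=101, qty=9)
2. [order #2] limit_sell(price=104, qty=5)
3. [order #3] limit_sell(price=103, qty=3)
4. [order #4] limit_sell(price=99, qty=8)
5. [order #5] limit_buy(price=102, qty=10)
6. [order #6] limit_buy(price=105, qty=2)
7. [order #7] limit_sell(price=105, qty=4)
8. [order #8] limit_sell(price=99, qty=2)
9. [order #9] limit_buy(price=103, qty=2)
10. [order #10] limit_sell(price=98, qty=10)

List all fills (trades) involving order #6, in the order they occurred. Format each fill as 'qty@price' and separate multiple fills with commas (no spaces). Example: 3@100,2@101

Answer: 2@101

Derivation:
After op 1 [order #1] limit_sell(price=101, qty=9): fills=none; bids=[-] asks=[#1:9@101]
After op 2 [order #2] limit_sell(price=104, qty=5): fills=none; bids=[-] asks=[#1:9@101 #2:5@104]
After op 3 [order #3] limit_sell(price=103, qty=3): fills=none; bids=[-] asks=[#1:9@101 #3:3@103 #2:5@104]
After op 4 [order #4] limit_sell(price=99, qty=8): fills=none; bids=[-] asks=[#4:8@99 #1:9@101 #3:3@103 #2:5@104]
After op 5 [order #5] limit_buy(price=102, qty=10): fills=#5x#4:8@99 #5x#1:2@101; bids=[-] asks=[#1:7@101 #3:3@103 #2:5@104]
After op 6 [order #6] limit_buy(price=105, qty=2): fills=#6x#1:2@101; bids=[-] asks=[#1:5@101 #3:3@103 #2:5@104]
After op 7 [order #7] limit_sell(price=105, qty=4): fills=none; bids=[-] asks=[#1:5@101 #3:3@103 #2:5@104 #7:4@105]
After op 8 [order #8] limit_sell(price=99, qty=2): fills=none; bids=[-] asks=[#8:2@99 #1:5@101 #3:3@103 #2:5@104 #7:4@105]
After op 9 [order #9] limit_buy(price=103, qty=2): fills=#9x#8:2@99; bids=[-] asks=[#1:5@101 #3:3@103 #2:5@104 #7:4@105]
After op 10 [order #10] limit_sell(price=98, qty=10): fills=none; bids=[-] asks=[#10:10@98 #1:5@101 #3:3@103 #2:5@104 #7:4@105]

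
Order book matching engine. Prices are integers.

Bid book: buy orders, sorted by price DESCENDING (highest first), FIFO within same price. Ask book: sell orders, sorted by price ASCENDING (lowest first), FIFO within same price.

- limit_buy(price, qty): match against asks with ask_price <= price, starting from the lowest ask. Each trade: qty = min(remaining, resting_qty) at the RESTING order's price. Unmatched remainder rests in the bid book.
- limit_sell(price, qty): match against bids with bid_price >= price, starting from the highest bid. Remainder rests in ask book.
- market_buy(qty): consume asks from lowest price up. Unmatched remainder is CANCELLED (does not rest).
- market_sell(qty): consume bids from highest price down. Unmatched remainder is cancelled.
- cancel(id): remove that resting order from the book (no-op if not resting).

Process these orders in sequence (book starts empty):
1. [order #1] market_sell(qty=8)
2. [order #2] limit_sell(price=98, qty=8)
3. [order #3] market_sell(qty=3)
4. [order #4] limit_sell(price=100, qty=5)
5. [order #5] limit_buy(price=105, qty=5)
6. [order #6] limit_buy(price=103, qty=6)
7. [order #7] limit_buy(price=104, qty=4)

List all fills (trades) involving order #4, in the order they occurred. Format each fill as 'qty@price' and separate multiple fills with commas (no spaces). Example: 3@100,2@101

After op 1 [order #1] market_sell(qty=8): fills=none; bids=[-] asks=[-]
After op 2 [order #2] limit_sell(price=98, qty=8): fills=none; bids=[-] asks=[#2:8@98]
After op 3 [order #3] market_sell(qty=3): fills=none; bids=[-] asks=[#2:8@98]
After op 4 [order #4] limit_sell(price=100, qty=5): fills=none; bids=[-] asks=[#2:8@98 #4:5@100]
After op 5 [order #5] limit_buy(price=105, qty=5): fills=#5x#2:5@98; bids=[-] asks=[#2:3@98 #4:5@100]
After op 6 [order #6] limit_buy(price=103, qty=6): fills=#6x#2:3@98 #6x#4:3@100; bids=[-] asks=[#4:2@100]
After op 7 [order #7] limit_buy(price=104, qty=4): fills=#7x#4:2@100; bids=[#7:2@104] asks=[-]

Answer: 3@100,2@100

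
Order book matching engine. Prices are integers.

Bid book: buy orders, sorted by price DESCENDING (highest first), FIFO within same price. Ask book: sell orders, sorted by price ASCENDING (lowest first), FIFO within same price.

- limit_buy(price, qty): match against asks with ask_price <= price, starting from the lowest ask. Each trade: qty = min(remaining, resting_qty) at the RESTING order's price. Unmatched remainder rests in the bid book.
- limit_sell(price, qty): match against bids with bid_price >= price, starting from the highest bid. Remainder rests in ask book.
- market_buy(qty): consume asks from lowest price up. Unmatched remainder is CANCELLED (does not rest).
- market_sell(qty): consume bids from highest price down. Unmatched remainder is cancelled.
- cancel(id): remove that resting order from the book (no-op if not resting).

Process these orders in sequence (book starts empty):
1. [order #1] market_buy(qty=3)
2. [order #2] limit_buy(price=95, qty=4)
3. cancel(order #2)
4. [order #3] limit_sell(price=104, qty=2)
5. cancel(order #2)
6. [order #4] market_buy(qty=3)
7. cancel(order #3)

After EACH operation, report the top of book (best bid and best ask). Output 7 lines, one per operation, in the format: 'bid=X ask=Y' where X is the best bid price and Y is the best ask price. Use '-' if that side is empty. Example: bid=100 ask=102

Answer: bid=- ask=-
bid=95 ask=-
bid=- ask=-
bid=- ask=104
bid=- ask=104
bid=- ask=-
bid=- ask=-

Derivation:
After op 1 [order #1] market_buy(qty=3): fills=none; bids=[-] asks=[-]
After op 2 [order #2] limit_buy(price=95, qty=4): fills=none; bids=[#2:4@95] asks=[-]
After op 3 cancel(order #2): fills=none; bids=[-] asks=[-]
After op 4 [order #3] limit_sell(price=104, qty=2): fills=none; bids=[-] asks=[#3:2@104]
After op 5 cancel(order #2): fills=none; bids=[-] asks=[#3:2@104]
After op 6 [order #4] market_buy(qty=3): fills=#4x#3:2@104; bids=[-] asks=[-]
After op 7 cancel(order #3): fills=none; bids=[-] asks=[-]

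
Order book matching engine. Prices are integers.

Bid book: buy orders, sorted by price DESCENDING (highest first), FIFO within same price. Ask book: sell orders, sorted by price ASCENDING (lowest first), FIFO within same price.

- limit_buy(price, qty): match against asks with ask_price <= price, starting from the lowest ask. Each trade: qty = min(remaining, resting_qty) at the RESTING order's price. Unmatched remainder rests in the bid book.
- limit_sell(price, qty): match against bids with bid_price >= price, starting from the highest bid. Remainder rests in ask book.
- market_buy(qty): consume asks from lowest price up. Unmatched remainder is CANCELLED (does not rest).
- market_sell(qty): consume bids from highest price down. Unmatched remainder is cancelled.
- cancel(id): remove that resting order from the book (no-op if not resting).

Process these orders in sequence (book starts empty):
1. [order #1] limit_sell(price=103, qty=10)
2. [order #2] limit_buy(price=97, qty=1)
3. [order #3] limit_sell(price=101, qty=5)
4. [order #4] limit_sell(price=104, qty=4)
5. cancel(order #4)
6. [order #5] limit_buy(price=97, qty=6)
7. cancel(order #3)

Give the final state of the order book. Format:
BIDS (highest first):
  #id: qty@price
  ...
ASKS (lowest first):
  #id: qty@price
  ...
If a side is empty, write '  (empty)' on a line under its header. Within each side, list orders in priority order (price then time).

Answer: BIDS (highest first):
  #2: 1@97
  #5: 6@97
ASKS (lowest first):
  #1: 10@103

Derivation:
After op 1 [order #1] limit_sell(price=103, qty=10): fills=none; bids=[-] asks=[#1:10@103]
After op 2 [order #2] limit_buy(price=97, qty=1): fills=none; bids=[#2:1@97] asks=[#1:10@103]
After op 3 [order #3] limit_sell(price=101, qty=5): fills=none; bids=[#2:1@97] asks=[#3:5@101 #1:10@103]
After op 4 [order #4] limit_sell(price=104, qty=4): fills=none; bids=[#2:1@97] asks=[#3:5@101 #1:10@103 #4:4@104]
After op 5 cancel(order #4): fills=none; bids=[#2:1@97] asks=[#3:5@101 #1:10@103]
After op 6 [order #5] limit_buy(price=97, qty=6): fills=none; bids=[#2:1@97 #5:6@97] asks=[#3:5@101 #1:10@103]
After op 7 cancel(order #3): fills=none; bids=[#2:1@97 #5:6@97] asks=[#1:10@103]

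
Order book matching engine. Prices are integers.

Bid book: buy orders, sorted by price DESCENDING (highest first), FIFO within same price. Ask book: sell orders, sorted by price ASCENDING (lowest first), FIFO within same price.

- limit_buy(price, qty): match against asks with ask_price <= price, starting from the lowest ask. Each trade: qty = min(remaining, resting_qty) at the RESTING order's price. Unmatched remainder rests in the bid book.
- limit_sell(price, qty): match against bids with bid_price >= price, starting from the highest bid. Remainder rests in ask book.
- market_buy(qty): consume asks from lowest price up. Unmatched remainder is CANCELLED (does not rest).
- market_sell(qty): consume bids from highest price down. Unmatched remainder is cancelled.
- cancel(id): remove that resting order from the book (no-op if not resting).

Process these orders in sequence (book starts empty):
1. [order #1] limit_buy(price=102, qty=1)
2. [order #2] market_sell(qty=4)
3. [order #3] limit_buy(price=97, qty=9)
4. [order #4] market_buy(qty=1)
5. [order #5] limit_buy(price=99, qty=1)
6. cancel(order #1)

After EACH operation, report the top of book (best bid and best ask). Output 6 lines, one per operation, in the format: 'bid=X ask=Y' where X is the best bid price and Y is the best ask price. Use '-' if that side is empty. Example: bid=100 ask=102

Answer: bid=102 ask=-
bid=- ask=-
bid=97 ask=-
bid=97 ask=-
bid=99 ask=-
bid=99 ask=-

Derivation:
After op 1 [order #1] limit_buy(price=102, qty=1): fills=none; bids=[#1:1@102] asks=[-]
After op 2 [order #2] market_sell(qty=4): fills=#1x#2:1@102; bids=[-] asks=[-]
After op 3 [order #3] limit_buy(price=97, qty=9): fills=none; bids=[#3:9@97] asks=[-]
After op 4 [order #4] market_buy(qty=1): fills=none; bids=[#3:9@97] asks=[-]
After op 5 [order #5] limit_buy(price=99, qty=1): fills=none; bids=[#5:1@99 #3:9@97] asks=[-]
After op 6 cancel(order #1): fills=none; bids=[#5:1@99 #3:9@97] asks=[-]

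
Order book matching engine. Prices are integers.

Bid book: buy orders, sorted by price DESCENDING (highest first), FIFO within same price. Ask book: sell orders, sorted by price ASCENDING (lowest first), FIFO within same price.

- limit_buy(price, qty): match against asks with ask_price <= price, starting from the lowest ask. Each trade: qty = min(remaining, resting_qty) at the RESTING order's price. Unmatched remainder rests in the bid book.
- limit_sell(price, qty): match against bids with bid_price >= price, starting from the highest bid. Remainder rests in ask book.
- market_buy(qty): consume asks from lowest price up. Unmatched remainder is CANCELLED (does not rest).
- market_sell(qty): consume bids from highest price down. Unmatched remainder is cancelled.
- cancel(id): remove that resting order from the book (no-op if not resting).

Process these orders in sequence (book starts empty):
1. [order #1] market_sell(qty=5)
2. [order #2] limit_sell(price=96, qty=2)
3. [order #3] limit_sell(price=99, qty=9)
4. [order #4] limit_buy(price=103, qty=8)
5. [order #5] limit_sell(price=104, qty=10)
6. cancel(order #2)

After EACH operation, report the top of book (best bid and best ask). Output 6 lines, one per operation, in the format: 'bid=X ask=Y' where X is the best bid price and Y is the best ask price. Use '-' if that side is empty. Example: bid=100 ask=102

Answer: bid=- ask=-
bid=- ask=96
bid=- ask=96
bid=- ask=99
bid=- ask=99
bid=- ask=99

Derivation:
After op 1 [order #1] market_sell(qty=5): fills=none; bids=[-] asks=[-]
After op 2 [order #2] limit_sell(price=96, qty=2): fills=none; bids=[-] asks=[#2:2@96]
After op 3 [order #3] limit_sell(price=99, qty=9): fills=none; bids=[-] asks=[#2:2@96 #3:9@99]
After op 4 [order #4] limit_buy(price=103, qty=8): fills=#4x#2:2@96 #4x#3:6@99; bids=[-] asks=[#3:3@99]
After op 5 [order #5] limit_sell(price=104, qty=10): fills=none; bids=[-] asks=[#3:3@99 #5:10@104]
After op 6 cancel(order #2): fills=none; bids=[-] asks=[#3:3@99 #5:10@104]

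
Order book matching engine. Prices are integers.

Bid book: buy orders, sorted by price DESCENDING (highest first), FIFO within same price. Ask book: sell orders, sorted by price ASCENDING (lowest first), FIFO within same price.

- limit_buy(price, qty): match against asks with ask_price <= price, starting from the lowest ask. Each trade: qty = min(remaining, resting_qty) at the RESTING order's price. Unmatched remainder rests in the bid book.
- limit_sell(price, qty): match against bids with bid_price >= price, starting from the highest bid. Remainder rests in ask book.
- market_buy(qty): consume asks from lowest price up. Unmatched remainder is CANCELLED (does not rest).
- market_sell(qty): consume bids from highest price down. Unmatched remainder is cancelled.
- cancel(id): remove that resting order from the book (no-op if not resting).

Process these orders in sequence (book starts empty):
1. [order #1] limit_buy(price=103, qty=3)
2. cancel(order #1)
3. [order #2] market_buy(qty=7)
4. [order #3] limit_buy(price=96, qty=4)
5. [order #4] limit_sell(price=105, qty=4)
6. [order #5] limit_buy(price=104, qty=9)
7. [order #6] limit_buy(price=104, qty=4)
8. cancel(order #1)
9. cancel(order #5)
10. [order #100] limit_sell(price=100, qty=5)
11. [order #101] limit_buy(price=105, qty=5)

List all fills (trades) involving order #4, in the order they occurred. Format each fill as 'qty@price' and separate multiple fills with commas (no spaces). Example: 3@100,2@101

Answer: 4@105

Derivation:
After op 1 [order #1] limit_buy(price=103, qty=3): fills=none; bids=[#1:3@103] asks=[-]
After op 2 cancel(order #1): fills=none; bids=[-] asks=[-]
After op 3 [order #2] market_buy(qty=7): fills=none; bids=[-] asks=[-]
After op 4 [order #3] limit_buy(price=96, qty=4): fills=none; bids=[#3:4@96] asks=[-]
After op 5 [order #4] limit_sell(price=105, qty=4): fills=none; bids=[#3:4@96] asks=[#4:4@105]
After op 6 [order #5] limit_buy(price=104, qty=9): fills=none; bids=[#5:9@104 #3:4@96] asks=[#4:4@105]
After op 7 [order #6] limit_buy(price=104, qty=4): fills=none; bids=[#5:9@104 #6:4@104 #3:4@96] asks=[#4:4@105]
After op 8 cancel(order #1): fills=none; bids=[#5:9@104 #6:4@104 #3:4@96] asks=[#4:4@105]
After op 9 cancel(order #5): fills=none; bids=[#6:4@104 #3:4@96] asks=[#4:4@105]
After op 10 [order #100] limit_sell(price=100, qty=5): fills=#6x#100:4@104; bids=[#3:4@96] asks=[#100:1@100 #4:4@105]
After op 11 [order #101] limit_buy(price=105, qty=5): fills=#101x#100:1@100 #101x#4:4@105; bids=[#3:4@96] asks=[-]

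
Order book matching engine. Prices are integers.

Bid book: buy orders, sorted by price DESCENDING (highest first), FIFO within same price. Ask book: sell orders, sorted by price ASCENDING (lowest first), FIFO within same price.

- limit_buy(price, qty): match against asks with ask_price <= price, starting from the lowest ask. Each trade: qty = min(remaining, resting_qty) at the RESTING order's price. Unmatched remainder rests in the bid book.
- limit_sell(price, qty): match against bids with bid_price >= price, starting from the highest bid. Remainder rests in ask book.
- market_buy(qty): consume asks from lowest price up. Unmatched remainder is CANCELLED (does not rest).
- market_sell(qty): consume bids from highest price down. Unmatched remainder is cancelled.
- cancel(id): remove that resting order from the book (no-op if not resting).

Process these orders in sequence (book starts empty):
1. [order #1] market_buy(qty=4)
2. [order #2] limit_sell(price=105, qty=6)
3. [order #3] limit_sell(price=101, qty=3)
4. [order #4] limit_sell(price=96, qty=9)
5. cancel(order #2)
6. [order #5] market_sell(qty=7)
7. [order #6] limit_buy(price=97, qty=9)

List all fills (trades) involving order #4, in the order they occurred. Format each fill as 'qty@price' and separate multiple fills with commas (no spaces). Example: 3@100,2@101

Answer: 9@96

Derivation:
After op 1 [order #1] market_buy(qty=4): fills=none; bids=[-] asks=[-]
After op 2 [order #2] limit_sell(price=105, qty=6): fills=none; bids=[-] asks=[#2:6@105]
After op 3 [order #3] limit_sell(price=101, qty=3): fills=none; bids=[-] asks=[#3:3@101 #2:6@105]
After op 4 [order #4] limit_sell(price=96, qty=9): fills=none; bids=[-] asks=[#4:9@96 #3:3@101 #2:6@105]
After op 5 cancel(order #2): fills=none; bids=[-] asks=[#4:9@96 #3:3@101]
After op 6 [order #5] market_sell(qty=7): fills=none; bids=[-] asks=[#4:9@96 #3:3@101]
After op 7 [order #6] limit_buy(price=97, qty=9): fills=#6x#4:9@96; bids=[-] asks=[#3:3@101]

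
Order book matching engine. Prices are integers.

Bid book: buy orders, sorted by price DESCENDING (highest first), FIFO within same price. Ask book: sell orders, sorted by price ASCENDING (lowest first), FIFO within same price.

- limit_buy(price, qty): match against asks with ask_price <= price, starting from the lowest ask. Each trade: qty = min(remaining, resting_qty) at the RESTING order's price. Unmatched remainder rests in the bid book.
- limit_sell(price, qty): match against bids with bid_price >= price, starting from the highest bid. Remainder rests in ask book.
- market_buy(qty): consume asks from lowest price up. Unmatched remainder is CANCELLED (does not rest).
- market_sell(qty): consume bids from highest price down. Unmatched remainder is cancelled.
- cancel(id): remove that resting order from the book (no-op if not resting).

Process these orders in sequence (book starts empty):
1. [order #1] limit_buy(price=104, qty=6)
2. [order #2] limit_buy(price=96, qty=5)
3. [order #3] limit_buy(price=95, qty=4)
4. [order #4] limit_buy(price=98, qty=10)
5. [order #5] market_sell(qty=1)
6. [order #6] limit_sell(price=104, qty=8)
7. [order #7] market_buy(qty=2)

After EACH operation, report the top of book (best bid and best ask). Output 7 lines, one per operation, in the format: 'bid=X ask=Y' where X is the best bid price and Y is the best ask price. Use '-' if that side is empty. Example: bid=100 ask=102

After op 1 [order #1] limit_buy(price=104, qty=6): fills=none; bids=[#1:6@104] asks=[-]
After op 2 [order #2] limit_buy(price=96, qty=5): fills=none; bids=[#1:6@104 #2:5@96] asks=[-]
After op 3 [order #3] limit_buy(price=95, qty=4): fills=none; bids=[#1:6@104 #2:5@96 #3:4@95] asks=[-]
After op 4 [order #4] limit_buy(price=98, qty=10): fills=none; bids=[#1:6@104 #4:10@98 #2:5@96 #3:4@95] asks=[-]
After op 5 [order #5] market_sell(qty=1): fills=#1x#5:1@104; bids=[#1:5@104 #4:10@98 #2:5@96 #3:4@95] asks=[-]
After op 6 [order #6] limit_sell(price=104, qty=8): fills=#1x#6:5@104; bids=[#4:10@98 #2:5@96 #3:4@95] asks=[#6:3@104]
After op 7 [order #7] market_buy(qty=2): fills=#7x#6:2@104; bids=[#4:10@98 #2:5@96 #3:4@95] asks=[#6:1@104]

Answer: bid=104 ask=-
bid=104 ask=-
bid=104 ask=-
bid=104 ask=-
bid=104 ask=-
bid=98 ask=104
bid=98 ask=104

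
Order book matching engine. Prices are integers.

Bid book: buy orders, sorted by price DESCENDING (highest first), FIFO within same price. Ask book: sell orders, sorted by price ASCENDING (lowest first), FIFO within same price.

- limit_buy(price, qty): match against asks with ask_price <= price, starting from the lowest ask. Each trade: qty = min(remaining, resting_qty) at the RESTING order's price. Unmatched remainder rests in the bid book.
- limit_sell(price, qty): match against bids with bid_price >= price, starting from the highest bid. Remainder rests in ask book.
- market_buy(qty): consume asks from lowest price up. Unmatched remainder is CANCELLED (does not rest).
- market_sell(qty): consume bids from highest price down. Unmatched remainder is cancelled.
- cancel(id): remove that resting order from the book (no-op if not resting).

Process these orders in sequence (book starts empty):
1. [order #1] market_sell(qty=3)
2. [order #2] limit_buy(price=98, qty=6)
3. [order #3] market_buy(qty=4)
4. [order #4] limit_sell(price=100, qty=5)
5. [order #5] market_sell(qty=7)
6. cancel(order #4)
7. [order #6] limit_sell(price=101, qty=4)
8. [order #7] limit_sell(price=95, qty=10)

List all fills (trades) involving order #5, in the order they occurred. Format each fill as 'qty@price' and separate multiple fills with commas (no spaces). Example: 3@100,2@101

After op 1 [order #1] market_sell(qty=3): fills=none; bids=[-] asks=[-]
After op 2 [order #2] limit_buy(price=98, qty=6): fills=none; bids=[#2:6@98] asks=[-]
After op 3 [order #3] market_buy(qty=4): fills=none; bids=[#2:6@98] asks=[-]
After op 4 [order #4] limit_sell(price=100, qty=5): fills=none; bids=[#2:6@98] asks=[#4:5@100]
After op 5 [order #5] market_sell(qty=7): fills=#2x#5:6@98; bids=[-] asks=[#4:5@100]
After op 6 cancel(order #4): fills=none; bids=[-] asks=[-]
After op 7 [order #6] limit_sell(price=101, qty=4): fills=none; bids=[-] asks=[#6:4@101]
After op 8 [order #7] limit_sell(price=95, qty=10): fills=none; bids=[-] asks=[#7:10@95 #6:4@101]

Answer: 6@98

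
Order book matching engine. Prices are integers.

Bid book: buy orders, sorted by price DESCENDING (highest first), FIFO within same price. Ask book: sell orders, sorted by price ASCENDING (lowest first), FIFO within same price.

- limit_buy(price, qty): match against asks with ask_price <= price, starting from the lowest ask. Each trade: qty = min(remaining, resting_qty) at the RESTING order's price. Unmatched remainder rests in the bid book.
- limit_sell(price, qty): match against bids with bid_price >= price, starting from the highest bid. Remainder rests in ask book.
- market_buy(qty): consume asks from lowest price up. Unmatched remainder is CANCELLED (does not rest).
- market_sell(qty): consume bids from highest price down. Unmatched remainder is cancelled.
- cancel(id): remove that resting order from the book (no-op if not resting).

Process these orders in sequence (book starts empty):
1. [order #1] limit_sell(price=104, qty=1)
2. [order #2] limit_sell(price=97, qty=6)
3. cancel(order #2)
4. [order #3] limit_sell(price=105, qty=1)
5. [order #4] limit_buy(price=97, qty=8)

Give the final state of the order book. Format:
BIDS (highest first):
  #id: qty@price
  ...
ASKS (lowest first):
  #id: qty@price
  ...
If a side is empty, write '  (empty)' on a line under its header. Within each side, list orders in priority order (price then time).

Answer: BIDS (highest first):
  #4: 8@97
ASKS (lowest first):
  #1: 1@104
  #3: 1@105

Derivation:
After op 1 [order #1] limit_sell(price=104, qty=1): fills=none; bids=[-] asks=[#1:1@104]
After op 2 [order #2] limit_sell(price=97, qty=6): fills=none; bids=[-] asks=[#2:6@97 #1:1@104]
After op 3 cancel(order #2): fills=none; bids=[-] asks=[#1:1@104]
After op 4 [order #3] limit_sell(price=105, qty=1): fills=none; bids=[-] asks=[#1:1@104 #3:1@105]
After op 5 [order #4] limit_buy(price=97, qty=8): fills=none; bids=[#4:8@97] asks=[#1:1@104 #3:1@105]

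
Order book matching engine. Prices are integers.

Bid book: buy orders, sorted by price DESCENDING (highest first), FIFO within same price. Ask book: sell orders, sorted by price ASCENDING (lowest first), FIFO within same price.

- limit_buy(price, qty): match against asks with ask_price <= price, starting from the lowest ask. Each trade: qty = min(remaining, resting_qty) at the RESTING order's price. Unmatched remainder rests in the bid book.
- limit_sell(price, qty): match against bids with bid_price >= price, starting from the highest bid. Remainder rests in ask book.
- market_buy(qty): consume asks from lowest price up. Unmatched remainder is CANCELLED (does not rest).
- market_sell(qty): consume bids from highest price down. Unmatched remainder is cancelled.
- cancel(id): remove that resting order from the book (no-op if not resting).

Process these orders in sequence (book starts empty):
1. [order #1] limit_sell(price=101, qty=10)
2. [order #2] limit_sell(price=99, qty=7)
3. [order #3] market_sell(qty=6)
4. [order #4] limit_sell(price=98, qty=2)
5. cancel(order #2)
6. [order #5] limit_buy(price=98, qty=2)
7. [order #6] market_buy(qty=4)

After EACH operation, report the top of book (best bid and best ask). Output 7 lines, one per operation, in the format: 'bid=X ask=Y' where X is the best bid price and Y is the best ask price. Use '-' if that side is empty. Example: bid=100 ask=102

After op 1 [order #1] limit_sell(price=101, qty=10): fills=none; bids=[-] asks=[#1:10@101]
After op 2 [order #2] limit_sell(price=99, qty=7): fills=none; bids=[-] asks=[#2:7@99 #1:10@101]
After op 3 [order #3] market_sell(qty=6): fills=none; bids=[-] asks=[#2:7@99 #1:10@101]
After op 4 [order #4] limit_sell(price=98, qty=2): fills=none; bids=[-] asks=[#4:2@98 #2:7@99 #1:10@101]
After op 5 cancel(order #2): fills=none; bids=[-] asks=[#4:2@98 #1:10@101]
After op 6 [order #5] limit_buy(price=98, qty=2): fills=#5x#4:2@98; bids=[-] asks=[#1:10@101]
After op 7 [order #6] market_buy(qty=4): fills=#6x#1:4@101; bids=[-] asks=[#1:6@101]

Answer: bid=- ask=101
bid=- ask=99
bid=- ask=99
bid=- ask=98
bid=- ask=98
bid=- ask=101
bid=- ask=101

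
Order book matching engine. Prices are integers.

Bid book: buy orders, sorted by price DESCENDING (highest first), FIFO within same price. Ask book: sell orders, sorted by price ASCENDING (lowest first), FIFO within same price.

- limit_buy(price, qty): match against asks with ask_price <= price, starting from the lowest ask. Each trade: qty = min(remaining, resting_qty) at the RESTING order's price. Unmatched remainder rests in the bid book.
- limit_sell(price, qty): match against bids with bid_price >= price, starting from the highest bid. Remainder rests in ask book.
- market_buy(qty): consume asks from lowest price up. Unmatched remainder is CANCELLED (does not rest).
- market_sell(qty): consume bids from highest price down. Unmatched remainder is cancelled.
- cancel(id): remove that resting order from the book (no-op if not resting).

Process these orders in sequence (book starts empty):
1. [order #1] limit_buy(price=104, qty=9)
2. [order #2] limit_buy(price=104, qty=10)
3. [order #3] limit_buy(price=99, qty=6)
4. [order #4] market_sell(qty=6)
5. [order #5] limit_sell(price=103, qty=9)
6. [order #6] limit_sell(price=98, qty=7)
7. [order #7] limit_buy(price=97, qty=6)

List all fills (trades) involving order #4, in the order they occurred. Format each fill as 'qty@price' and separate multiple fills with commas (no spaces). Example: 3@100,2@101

After op 1 [order #1] limit_buy(price=104, qty=9): fills=none; bids=[#1:9@104] asks=[-]
After op 2 [order #2] limit_buy(price=104, qty=10): fills=none; bids=[#1:9@104 #2:10@104] asks=[-]
After op 3 [order #3] limit_buy(price=99, qty=6): fills=none; bids=[#1:9@104 #2:10@104 #3:6@99] asks=[-]
After op 4 [order #4] market_sell(qty=6): fills=#1x#4:6@104; bids=[#1:3@104 #2:10@104 #3:6@99] asks=[-]
After op 5 [order #5] limit_sell(price=103, qty=9): fills=#1x#5:3@104 #2x#5:6@104; bids=[#2:4@104 #3:6@99] asks=[-]
After op 6 [order #6] limit_sell(price=98, qty=7): fills=#2x#6:4@104 #3x#6:3@99; bids=[#3:3@99] asks=[-]
After op 7 [order #7] limit_buy(price=97, qty=6): fills=none; bids=[#3:3@99 #7:6@97] asks=[-]

Answer: 6@104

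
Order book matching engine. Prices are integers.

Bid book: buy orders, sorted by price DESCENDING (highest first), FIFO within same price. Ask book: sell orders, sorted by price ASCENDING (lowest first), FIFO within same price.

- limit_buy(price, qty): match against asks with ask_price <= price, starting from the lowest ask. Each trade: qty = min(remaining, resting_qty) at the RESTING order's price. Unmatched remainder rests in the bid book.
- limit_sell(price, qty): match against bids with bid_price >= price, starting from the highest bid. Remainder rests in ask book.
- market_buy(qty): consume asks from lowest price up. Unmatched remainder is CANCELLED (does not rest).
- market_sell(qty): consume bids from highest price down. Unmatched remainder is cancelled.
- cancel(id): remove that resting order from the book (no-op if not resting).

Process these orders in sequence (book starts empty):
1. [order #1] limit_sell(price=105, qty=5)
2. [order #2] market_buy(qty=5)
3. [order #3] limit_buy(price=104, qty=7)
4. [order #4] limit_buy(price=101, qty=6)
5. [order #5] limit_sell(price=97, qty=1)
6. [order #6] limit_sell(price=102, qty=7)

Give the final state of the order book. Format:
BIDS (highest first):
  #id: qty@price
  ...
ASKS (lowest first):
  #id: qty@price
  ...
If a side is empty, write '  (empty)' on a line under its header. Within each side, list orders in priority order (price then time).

After op 1 [order #1] limit_sell(price=105, qty=5): fills=none; bids=[-] asks=[#1:5@105]
After op 2 [order #2] market_buy(qty=5): fills=#2x#1:5@105; bids=[-] asks=[-]
After op 3 [order #3] limit_buy(price=104, qty=7): fills=none; bids=[#3:7@104] asks=[-]
After op 4 [order #4] limit_buy(price=101, qty=6): fills=none; bids=[#3:7@104 #4:6@101] asks=[-]
After op 5 [order #5] limit_sell(price=97, qty=1): fills=#3x#5:1@104; bids=[#3:6@104 #4:6@101] asks=[-]
After op 6 [order #6] limit_sell(price=102, qty=7): fills=#3x#6:6@104; bids=[#4:6@101] asks=[#6:1@102]

Answer: BIDS (highest first):
  #4: 6@101
ASKS (lowest first):
  #6: 1@102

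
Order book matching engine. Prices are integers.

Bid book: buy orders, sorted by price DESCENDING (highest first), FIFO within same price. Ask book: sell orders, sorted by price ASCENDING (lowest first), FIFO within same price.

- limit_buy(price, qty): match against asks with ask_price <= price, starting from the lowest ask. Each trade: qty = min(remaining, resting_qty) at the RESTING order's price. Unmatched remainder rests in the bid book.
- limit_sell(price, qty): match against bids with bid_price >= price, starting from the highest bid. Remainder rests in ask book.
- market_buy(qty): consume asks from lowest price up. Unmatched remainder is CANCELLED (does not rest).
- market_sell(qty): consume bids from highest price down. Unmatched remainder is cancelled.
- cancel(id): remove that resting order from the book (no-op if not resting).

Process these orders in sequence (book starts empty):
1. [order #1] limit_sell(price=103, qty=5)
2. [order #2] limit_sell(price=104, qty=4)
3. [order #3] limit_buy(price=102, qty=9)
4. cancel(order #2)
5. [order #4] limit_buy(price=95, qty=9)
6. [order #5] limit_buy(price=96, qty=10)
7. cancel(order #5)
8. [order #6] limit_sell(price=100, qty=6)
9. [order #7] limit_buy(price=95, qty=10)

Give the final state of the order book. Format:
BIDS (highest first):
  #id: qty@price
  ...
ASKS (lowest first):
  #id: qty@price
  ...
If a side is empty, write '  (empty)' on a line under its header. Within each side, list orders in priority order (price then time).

Answer: BIDS (highest first):
  #3: 3@102
  #4: 9@95
  #7: 10@95
ASKS (lowest first):
  #1: 5@103

Derivation:
After op 1 [order #1] limit_sell(price=103, qty=5): fills=none; bids=[-] asks=[#1:5@103]
After op 2 [order #2] limit_sell(price=104, qty=4): fills=none; bids=[-] asks=[#1:5@103 #2:4@104]
After op 3 [order #3] limit_buy(price=102, qty=9): fills=none; bids=[#3:9@102] asks=[#1:5@103 #2:4@104]
After op 4 cancel(order #2): fills=none; bids=[#3:9@102] asks=[#1:5@103]
After op 5 [order #4] limit_buy(price=95, qty=9): fills=none; bids=[#3:9@102 #4:9@95] asks=[#1:5@103]
After op 6 [order #5] limit_buy(price=96, qty=10): fills=none; bids=[#3:9@102 #5:10@96 #4:9@95] asks=[#1:5@103]
After op 7 cancel(order #5): fills=none; bids=[#3:9@102 #4:9@95] asks=[#1:5@103]
After op 8 [order #6] limit_sell(price=100, qty=6): fills=#3x#6:6@102; bids=[#3:3@102 #4:9@95] asks=[#1:5@103]
After op 9 [order #7] limit_buy(price=95, qty=10): fills=none; bids=[#3:3@102 #4:9@95 #7:10@95] asks=[#1:5@103]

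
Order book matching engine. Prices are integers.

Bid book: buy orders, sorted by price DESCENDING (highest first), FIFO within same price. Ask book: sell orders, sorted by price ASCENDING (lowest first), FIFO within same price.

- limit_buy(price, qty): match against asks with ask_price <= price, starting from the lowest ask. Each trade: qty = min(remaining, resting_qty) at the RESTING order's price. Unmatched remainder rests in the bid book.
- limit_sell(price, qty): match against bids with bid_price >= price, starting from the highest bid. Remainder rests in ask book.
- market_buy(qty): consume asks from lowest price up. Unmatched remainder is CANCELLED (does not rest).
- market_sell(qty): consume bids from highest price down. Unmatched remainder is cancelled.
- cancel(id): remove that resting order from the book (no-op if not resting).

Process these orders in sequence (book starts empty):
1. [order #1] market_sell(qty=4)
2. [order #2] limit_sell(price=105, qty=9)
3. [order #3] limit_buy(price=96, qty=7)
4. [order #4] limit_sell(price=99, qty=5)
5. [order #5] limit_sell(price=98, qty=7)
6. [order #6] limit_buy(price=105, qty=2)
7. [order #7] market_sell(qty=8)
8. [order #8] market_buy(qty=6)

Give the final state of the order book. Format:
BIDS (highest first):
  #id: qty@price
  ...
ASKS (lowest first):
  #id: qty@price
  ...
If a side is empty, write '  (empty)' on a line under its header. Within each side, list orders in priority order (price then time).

After op 1 [order #1] market_sell(qty=4): fills=none; bids=[-] asks=[-]
After op 2 [order #2] limit_sell(price=105, qty=9): fills=none; bids=[-] asks=[#2:9@105]
After op 3 [order #3] limit_buy(price=96, qty=7): fills=none; bids=[#3:7@96] asks=[#2:9@105]
After op 4 [order #4] limit_sell(price=99, qty=5): fills=none; bids=[#3:7@96] asks=[#4:5@99 #2:9@105]
After op 5 [order #5] limit_sell(price=98, qty=7): fills=none; bids=[#3:7@96] asks=[#5:7@98 #4:5@99 #2:9@105]
After op 6 [order #6] limit_buy(price=105, qty=2): fills=#6x#5:2@98; bids=[#3:7@96] asks=[#5:5@98 #4:5@99 #2:9@105]
After op 7 [order #7] market_sell(qty=8): fills=#3x#7:7@96; bids=[-] asks=[#5:5@98 #4:5@99 #2:9@105]
After op 8 [order #8] market_buy(qty=6): fills=#8x#5:5@98 #8x#4:1@99; bids=[-] asks=[#4:4@99 #2:9@105]

Answer: BIDS (highest first):
  (empty)
ASKS (lowest first):
  #4: 4@99
  #2: 9@105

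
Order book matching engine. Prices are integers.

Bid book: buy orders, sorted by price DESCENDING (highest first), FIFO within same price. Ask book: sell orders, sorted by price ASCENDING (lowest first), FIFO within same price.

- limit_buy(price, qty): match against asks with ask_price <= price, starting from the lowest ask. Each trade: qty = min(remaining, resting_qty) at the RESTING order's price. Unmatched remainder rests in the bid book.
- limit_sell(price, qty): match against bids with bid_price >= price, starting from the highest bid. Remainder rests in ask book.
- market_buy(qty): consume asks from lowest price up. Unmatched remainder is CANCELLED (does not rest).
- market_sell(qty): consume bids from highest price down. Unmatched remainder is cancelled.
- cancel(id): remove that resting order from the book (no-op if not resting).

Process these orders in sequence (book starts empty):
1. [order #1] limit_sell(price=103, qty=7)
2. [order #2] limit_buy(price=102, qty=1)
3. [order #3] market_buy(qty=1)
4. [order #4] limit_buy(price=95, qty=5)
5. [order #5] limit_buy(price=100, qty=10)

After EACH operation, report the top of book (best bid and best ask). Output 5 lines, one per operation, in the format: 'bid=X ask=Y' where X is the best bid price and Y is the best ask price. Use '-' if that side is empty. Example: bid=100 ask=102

After op 1 [order #1] limit_sell(price=103, qty=7): fills=none; bids=[-] asks=[#1:7@103]
After op 2 [order #2] limit_buy(price=102, qty=1): fills=none; bids=[#2:1@102] asks=[#1:7@103]
After op 3 [order #3] market_buy(qty=1): fills=#3x#1:1@103; bids=[#2:1@102] asks=[#1:6@103]
After op 4 [order #4] limit_buy(price=95, qty=5): fills=none; bids=[#2:1@102 #4:5@95] asks=[#1:6@103]
After op 5 [order #5] limit_buy(price=100, qty=10): fills=none; bids=[#2:1@102 #5:10@100 #4:5@95] asks=[#1:6@103]

Answer: bid=- ask=103
bid=102 ask=103
bid=102 ask=103
bid=102 ask=103
bid=102 ask=103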